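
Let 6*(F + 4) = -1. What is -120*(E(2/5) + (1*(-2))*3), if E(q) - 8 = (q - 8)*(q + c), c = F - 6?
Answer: -45736/5 ≈ -9147.2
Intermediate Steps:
F = -25/6 (F = -4 + (⅙)*(-1) = -4 - ⅙ = -25/6 ≈ -4.1667)
c = -61/6 (c = -25/6 - 6 = -61/6 ≈ -10.167)
E(q) = 8 + (-8 + q)*(-61/6 + q) (E(q) = 8 + (q - 8)*(q - 61/6) = 8 + (-8 + q)*(-61/6 + q))
-120*(E(2/5) + (1*(-2))*3) = -120*((268/3 + (2/5)² - 109/(3*5)) + (1*(-2))*3) = -120*((268/3 + (2*(⅕))² - 109/(3*5)) - 2*3) = -120*((268/3 + (⅖)² - 109/6*⅖) - 6) = -120*((268/3 + 4/25 - 109/15) - 6) = -120*(6167/75 - 6) = -120*5717/75 = -45736/5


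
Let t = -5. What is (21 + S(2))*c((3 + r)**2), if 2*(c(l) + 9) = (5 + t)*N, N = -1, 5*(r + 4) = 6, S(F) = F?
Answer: -207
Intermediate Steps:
r = -14/5 (r = -4 + (1/5)*6 = -4 + 6/5 = -14/5 ≈ -2.8000)
c(l) = -9 (c(l) = -9 + ((5 - 5)*(-1))/2 = -9 + (0*(-1))/2 = -9 + (1/2)*0 = -9 + 0 = -9)
(21 + S(2))*c((3 + r)**2) = (21 + 2)*(-9) = 23*(-9) = -207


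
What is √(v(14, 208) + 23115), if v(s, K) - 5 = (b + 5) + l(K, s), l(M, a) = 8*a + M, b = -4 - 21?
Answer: 2*√5855 ≈ 153.04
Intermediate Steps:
b = -25
l(M, a) = M + 8*a
v(s, K) = -15 + K + 8*s (v(s, K) = 5 + ((-25 + 5) + (K + 8*s)) = 5 + (-20 + (K + 8*s)) = 5 + (-20 + K + 8*s) = -15 + K + 8*s)
√(v(14, 208) + 23115) = √((-15 + 208 + 8*14) + 23115) = √((-15 + 208 + 112) + 23115) = √(305 + 23115) = √23420 = 2*√5855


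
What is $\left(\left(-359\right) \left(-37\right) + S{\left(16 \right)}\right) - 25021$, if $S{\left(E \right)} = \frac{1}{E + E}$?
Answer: $- \frac{375615}{32} \approx -11738.0$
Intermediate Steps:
$S{\left(E \right)} = \frac{1}{2 E}$
$\left(\left(-359\right) \left(-37\right) + S{\left(16 \right)}\right) - 25021 = \left(\left(-359\right) \left(-37\right) + \frac{1}{2 \cdot 16}\right) - 25021 = \left(13283 + \frac{1}{2} \cdot \frac{1}{16}\right) - 25021 = \left(13283 + \frac{1}{32}\right) - 25021 = \frac{425057}{32} - 25021 = - \frac{375615}{32}$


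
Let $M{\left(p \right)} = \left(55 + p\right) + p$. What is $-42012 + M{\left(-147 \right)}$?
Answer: $-42251$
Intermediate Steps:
$M{\left(p \right)} = 55 + 2 p$
$-42012 + M{\left(-147 \right)} = -42012 + \left(55 + 2 \left(-147\right)\right) = -42012 + \left(55 - 294\right) = -42012 - 239 = -42251$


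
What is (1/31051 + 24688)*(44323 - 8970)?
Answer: 27101153357417/31051 ≈ 8.7280e+8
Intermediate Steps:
(1/31051 + 24688)*(44323 - 8970) = (1/31051 + 24688)*35353 = (766587089/31051)*35353 = 27101153357417/31051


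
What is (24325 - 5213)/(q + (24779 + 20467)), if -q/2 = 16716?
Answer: 9556/5907 ≈ 1.6177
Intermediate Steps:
q = -33432 (q = -2*16716 = -33432)
(24325 - 5213)/(q + (24779 + 20467)) = (24325 - 5213)/(-33432 + (24779 + 20467)) = 19112/(-33432 + 45246) = 19112/11814 = 19112*(1/11814) = 9556/5907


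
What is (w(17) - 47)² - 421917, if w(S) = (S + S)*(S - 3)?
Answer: -237876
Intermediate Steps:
w(S) = 2*S*(-3 + S) (w(S) = (2*S)*(-3 + S) = 2*S*(-3 + S))
(w(17) - 47)² - 421917 = (2*17*(-3 + 17) - 47)² - 421917 = (2*17*14 - 47)² - 421917 = (476 - 47)² - 421917 = 429² - 421917 = 184041 - 421917 = -237876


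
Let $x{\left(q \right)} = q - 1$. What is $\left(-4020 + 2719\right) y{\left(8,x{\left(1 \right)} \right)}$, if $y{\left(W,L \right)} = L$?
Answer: $0$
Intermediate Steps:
$x{\left(q \right)} = -1 + q$
$\left(-4020 + 2719\right) y{\left(8,x{\left(1 \right)} \right)} = \left(-4020 + 2719\right) \left(-1 + 1\right) = \left(-1301\right) 0 = 0$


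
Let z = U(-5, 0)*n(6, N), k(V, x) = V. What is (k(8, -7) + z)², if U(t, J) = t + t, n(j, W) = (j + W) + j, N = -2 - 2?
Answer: 5184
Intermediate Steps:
N = -4
n(j, W) = W + 2*j (n(j, W) = (W + j) + j = W + 2*j)
U(t, J) = 2*t
z = -80 (z = (2*(-5))*(-4 + 2*6) = -10*(-4 + 12) = -10*8 = -80)
(k(8, -7) + z)² = (8 - 80)² = (-72)² = 5184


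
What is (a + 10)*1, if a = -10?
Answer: 0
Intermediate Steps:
(a + 10)*1 = (-10 + 10)*1 = 0*1 = 0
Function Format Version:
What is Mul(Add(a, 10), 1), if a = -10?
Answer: 0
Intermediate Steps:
Mul(Add(a, 10), 1) = Mul(Add(-10, 10), 1) = Mul(0, 1) = 0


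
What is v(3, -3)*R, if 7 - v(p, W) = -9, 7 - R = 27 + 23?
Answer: -688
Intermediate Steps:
R = -43 (R = 7 - (27 + 23) = 7 - 1*50 = 7 - 50 = -43)
v(p, W) = 16 (v(p, W) = 7 - 1*(-9) = 7 + 9 = 16)
v(3, -3)*R = 16*(-43) = -688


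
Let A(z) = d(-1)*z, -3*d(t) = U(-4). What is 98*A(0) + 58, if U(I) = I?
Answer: 58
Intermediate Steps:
d(t) = 4/3 (d(t) = -⅓*(-4) = 4/3)
A(z) = 4*z/3
98*A(0) + 58 = 98*((4/3)*0) + 58 = 98*0 + 58 = 0 + 58 = 58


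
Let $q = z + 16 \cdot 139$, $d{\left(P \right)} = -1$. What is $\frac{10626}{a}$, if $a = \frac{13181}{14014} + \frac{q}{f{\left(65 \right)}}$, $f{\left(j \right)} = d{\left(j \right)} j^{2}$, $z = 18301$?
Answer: $- \frac{13169156}{4855} \approx -2712.5$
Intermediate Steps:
$f{\left(j \right)} = - j^{2}$
$q = 20525$ ($q = 18301 + 16 \cdot 139 = 18301 + 2224 = 20525$)
$a = - \frac{14565}{3718}$ ($a = \frac{13181}{14014} + \frac{20525}{\left(-1\right) 65^{2}} = 13181 \cdot \frac{1}{14014} + \frac{20525}{\left(-1\right) 4225} = \frac{269}{286} + \frac{20525}{-4225} = \frac{269}{286} + 20525 \left(- \frac{1}{4225}\right) = \frac{269}{286} - \frac{821}{169} = - \frac{14565}{3718} \approx -3.9174$)
$\frac{10626}{a} = \frac{10626}{- \frac{14565}{3718}} = 10626 \left(- \frac{3718}{14565}\right) = - \frac{13169156}{4855}$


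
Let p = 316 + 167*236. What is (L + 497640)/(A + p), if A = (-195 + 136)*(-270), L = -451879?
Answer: 45761/55658 ≈ 0.82218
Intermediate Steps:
p = 39728 (p = 316 + 39412 = 39728)
A = 15930 (A = -59*(-270) = 15930)
(L + 497640)/(A + p) = (-451879 + 497640)/(15930 + 39728) = 45761/55658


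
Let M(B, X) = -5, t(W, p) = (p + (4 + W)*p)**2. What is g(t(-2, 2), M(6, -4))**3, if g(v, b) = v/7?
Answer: 46656/343 ≈ 136.02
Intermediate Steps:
t(W, p) = (p + p*(4 + W))**2
g(v, b) = v/7 (g(v, b) = v*(1/7) = v/7)
g(t(-2, 2), M(6, -4))**3 = ((2**2*(5 - 2)**2)/7)**3 = ((4*3**2)/7)**3 = ((4*9)/7)**3 = ((1/7)*36)**3 = (36/7)**3 = 46656/343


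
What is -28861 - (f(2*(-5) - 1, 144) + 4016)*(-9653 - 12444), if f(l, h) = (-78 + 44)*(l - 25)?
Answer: 115759419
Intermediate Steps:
f(l, h) = 850 - 34*l (f(l, h) = -34*(-25 + l) = 850 - 34*l)
-28861 - (f(2*(-5) - 1, 144) + 4016)*(-9653 - 12444) = -28861 - ((850 - 34*(2*(-5) - 1)) + 4016)*(-9653 - 12444) = -28861 - ((850 - 34*(-10 - 1)) + 4016)*(-22097) = -28861 - ((850 - 34*(-11)) + 4016)*(-22097) = -28861 - ((850 + 374) + 4016)*(-22097) = -28861 - (1224 + 4016)*(-22097) = -28861 - 5240*(-22097) = -28861 - 1*(-115788280) = -28861 + 115788280 = 115759419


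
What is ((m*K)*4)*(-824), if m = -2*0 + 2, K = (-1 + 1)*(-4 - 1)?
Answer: 0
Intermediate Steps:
K = 0 (K = 0*(-5) = 0)
m = 2 (m = 0 + 2 = 2)
((m*K)*4)*(-824) = ((2*0)*4)*(-824) = (0*4)*(-824) = 0*(-824) = 0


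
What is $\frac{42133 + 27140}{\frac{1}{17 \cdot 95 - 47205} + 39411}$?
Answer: $\frac{3158156070}{1796747489} \approx 1.7577$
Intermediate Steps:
$\frac{42133 + 27140}{\frac{1}{17 \cdot 95 - 47205} + 39411} = \frac{69273}{\frac{1}{1615 - 47205} + 39411} = \frac{69273}{\frac{1}{-45590} + 39411} = \frac{69273}{- \frac{1}{45590} + 39411} = \frac{69273}{\frac{1796747489}{45590}} = 69273 \cdot \frac{45590}{1796747489} = \frac{3158156070}{1796747489}$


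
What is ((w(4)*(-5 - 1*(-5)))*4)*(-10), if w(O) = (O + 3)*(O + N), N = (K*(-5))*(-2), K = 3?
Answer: 0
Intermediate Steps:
N = 30 (N = (3*(-5))*(-2) = -15*(-2) = 30)
w(O) = (3 + O)*(30 + O) (w(O) = (O + 3)*(O + 30) = (3 + O)*(30 + O))
((w(4)*(-5 - 1*(-5)))*4)*(-10) = (((90 + 4**2 + 33*4)*(-5 - 1*(-5)))*4)*(-10) = (((90 + 16 + 132)*(-5 + 5))*4)*(-10) = ((238*0)*4)*(-10) = (0*4)*(-10) = 0*(-10) = 0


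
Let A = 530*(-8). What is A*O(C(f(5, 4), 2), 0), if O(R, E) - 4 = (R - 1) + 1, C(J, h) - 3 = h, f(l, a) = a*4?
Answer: -38160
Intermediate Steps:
f(l, a) = 4*a
C(J, h) = 3 + h
O(R, E) = 4 + R (O(R, E) = 4 + ((R - 1) + 1) = 4 + ((-1 + R) + 1) = 4 + R)
A = -4240
A*O(C(f(5, 4), 2), 0) = -4240*(4 + (3 + 2)) = -4240*(4 + 5) = -4240*9 = -38160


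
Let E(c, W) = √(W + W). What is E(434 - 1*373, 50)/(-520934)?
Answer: -5/260467 ≈ -1.9196e-5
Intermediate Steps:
E(c, W) = √2*√W (E(c, W) = √(2*W) = √2*√W)
E(434 - 1*373, 50)/(-520934) = (√2*√50)/(-520934) = (√2*(5*√2))*(-1/520934) = 10*(-1/520934) = -5/260467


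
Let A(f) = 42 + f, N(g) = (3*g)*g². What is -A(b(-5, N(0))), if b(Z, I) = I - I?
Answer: -42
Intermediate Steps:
N(g) = 3*g³
b(Z, I) = 0
-A(b(-5, N(0))) = -(42 + 0) = -1*42 = -42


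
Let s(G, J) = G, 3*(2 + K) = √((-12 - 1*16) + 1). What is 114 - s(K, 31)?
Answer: 116 - I*√3 ≈ 116.0 - 1.732*I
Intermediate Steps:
K = -2 + I*√3 (K = -2 + √((-12 - 1*16) + 1)/3 = -2 + √((-12 - 16) + 1)/3 = -2 + √(-28 + 1)/3 = -2 + √(-27)/3 = -2 + (3*I*√3)/3 = -2 + I*√3 ≈ -2.0 + 1.732*I)
114 - s(K, 31) = 114 - (-2 + I*√3) = 114 + (2 - I*√3) = 116 - I*√3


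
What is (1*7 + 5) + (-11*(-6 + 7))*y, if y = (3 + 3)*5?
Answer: -318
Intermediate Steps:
y = 30 (y = 6*5 = 30)
(1*7 + 5) + (-11*(-6 + 7))*y = (1*7 + 5) - 11*(-6 + 7)*30 = (7 + 5) - 11*1*30 = 12 - 11*30 = 12 - 330 = -318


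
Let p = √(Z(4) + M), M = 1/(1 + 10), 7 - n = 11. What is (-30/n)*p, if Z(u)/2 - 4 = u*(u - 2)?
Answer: 15*√2915/22 ≈ 36.812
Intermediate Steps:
n = -4 (n = 7 - 1*11 = 7 - 11 = -4)
M = 1/11 ≈ 0.090909
Z(u) = 8 + 2*u*(-2 + u) (Z(u) = 8 + 2*(u*(u - 2)) = 8 + 2*(u*(-2 + u)) = 8 + 2*u*(-2 + u))
p = √2915/11 (p = √((8 - 4*4 + 2*4²) + 1/11) = √((8 - 16 + 2*16) + 1/11) = √((8 - 16 + 32) + 1/11) = √(24 + 1/11) = √(265/11) = √2915/11 ≈ 4.9082)
(-30/n)*p = (-30/(-4))*(√2915/11) = (-30*(-¼))*(√2915/11) = 15*(√2915/11)/2 = 15*√2915/22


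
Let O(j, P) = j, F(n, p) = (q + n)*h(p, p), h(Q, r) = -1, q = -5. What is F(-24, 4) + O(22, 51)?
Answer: 51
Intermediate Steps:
F(n, p) = 5 - n (F(n, p) = (-5 + n)*(-1) = 5 - n)
F(-24, 4) + O(22, 51) = (5 - 1*(-24)) + 22 = (5 + 24) + 22 = 29 + 22 = 51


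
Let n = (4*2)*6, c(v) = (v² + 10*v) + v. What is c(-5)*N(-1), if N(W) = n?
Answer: -1440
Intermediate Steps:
c(v) = v² + 11*v
n = 48 (n = 8*6 = 48)
N(W) = 48
c(-5)*N(-1) = -5*(11 - 5)*48 = -5*6*48 = -30*48 = -1440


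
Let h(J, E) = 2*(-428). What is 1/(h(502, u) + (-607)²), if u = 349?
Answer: 1/367593 ≈ 2.7204e-6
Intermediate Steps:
h(J, E) = -856
1/(h(502, u) + (-607)²) = 1/(-856 + (-607)²) = 1/(-856 + 368449) = 1/367593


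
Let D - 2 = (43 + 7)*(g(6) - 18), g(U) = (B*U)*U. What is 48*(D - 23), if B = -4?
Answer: -389808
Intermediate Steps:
g(U) = -4*U² (g(U) = (-4*U)*U = -4*U²)
D = -8098 (D = 2 + (43 + 7)*(-4*6² - 18) = 2 + 50*(-4*36 - 18) = 2 + 50*(-144 - 18) = 2 + 50*(-162) = 2 - 8100 = -8098)
48*(D - 23) = 48*(-8098 - 23) = 48*(-8121) = -389808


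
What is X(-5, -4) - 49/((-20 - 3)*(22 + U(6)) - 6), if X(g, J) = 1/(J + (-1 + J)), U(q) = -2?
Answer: -25/4194 ≈ -0.0059609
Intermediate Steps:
X(g, J) = 1/(-1 + 2*J)
X(-5, -4) - 49/((-20 - 3)*(22 + U(6)) - 6) = 1/(-1 + 2*(-4)) - 49/((-20 - 3)*(22 - 2) - 6) = 1/(-1 - 8) - 49/(-23*20 - 6) = 1/(-9) - 49/(-460 - 6) = -⅑ - 49/(-466) = -⅑ - 49*(-1/466) = -⅑ + 49/466 = -25/4194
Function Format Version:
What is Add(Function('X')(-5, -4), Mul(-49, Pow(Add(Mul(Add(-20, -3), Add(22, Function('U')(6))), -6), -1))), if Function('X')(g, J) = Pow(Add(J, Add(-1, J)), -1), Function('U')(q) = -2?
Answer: Rational(-25, 4194) ≈ -0.0059609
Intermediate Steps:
Function('X')(g, J) = Pow(Add(-1, Mul(2, J)), -1)
Add(Function('X')(-5, -4), Mul(-49, Pow(Add(Mul(Add(-20, -3), Add(22, Function('U')(6))), -6), -1))) = Add(Pow(Add(-1, Mul(2, -4)), -1), Mul(-49, Pow(Add(Mul(Add(-20, -3), Add(22, -2)), -6), -1))) = Add(Pow(Add(-1, -8), -1), Mul(-49, Pow(Add(Mul(-23, 20), -6), -1))) = Add(Pow(-9, -1), Mul(-49, Pow(Add(-460, -6), -1))) = Add(Rational(-1, 9), Mul(-49, Pow(-466, -1))) = Add(Rational(-1, 9), Mul(-49, Rational(-1, 466))) = Add(Rational(-1, 9), Rational(49, 466)) = Rational(-25, 4194)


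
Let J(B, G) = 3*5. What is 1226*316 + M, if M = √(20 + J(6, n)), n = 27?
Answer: 387416 + √35 ≈ 3.8742e+5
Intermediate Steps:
J(B, G) = 15
M = √35 (M = √(20 + 15) = √35 ≈ 5.9161)
1226*316 + M = 1226*316 + √35 = 387416 + √35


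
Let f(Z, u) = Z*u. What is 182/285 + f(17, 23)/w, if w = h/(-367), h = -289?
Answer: 2408779/4845 ≈ 497.17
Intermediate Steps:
w = 289/367 (w = -289/(-367) = -289*(-1/367) = 289/367 ≈ 0.78747)
182/285 + f(17, 23)/w = 182/285 + (17*23)/(289/367) = 182*(1/285) + 391*(367/289) = 182/285 + 8441/17 = 2408779/4845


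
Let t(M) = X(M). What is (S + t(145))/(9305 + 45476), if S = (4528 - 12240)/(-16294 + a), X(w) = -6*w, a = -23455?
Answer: -34573918/2177489969 ≈ -0.015878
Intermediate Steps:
t(M) = -6*M
S = 7712/39749 (S = (4528 - 12240)/(-16294 - 23455) = -7712/(-39749) = -7712*(-1/39749) = 7712/39749 ≈ 0.19402)
(S + t(145))/(9305 + 45476) = (7712/39749 - 6*145)/(9305 + 45476) = (7712/39749 - 870)/54781 = -34573918/39749*1/54781 = -34573918/2177489969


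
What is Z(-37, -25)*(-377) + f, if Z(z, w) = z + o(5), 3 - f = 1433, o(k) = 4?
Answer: 11011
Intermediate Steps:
f = -1430 (f = 3 - 1*1433 = 3 - 1433 = -1430)
Z(z, w) = 4 + z (Z(z, w) = z + 4 = 4 + z)
Z(-37, -25)*(-377) + f = (4 - 37)*(-377) - 1430 = -33*(-377) - 1430 = 12441 - 1430 = 11011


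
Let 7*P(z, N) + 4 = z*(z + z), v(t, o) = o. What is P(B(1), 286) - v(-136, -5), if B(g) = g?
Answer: 33/7 ≈ 4.7143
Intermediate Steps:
P(z, N) = -4/7 + 2*z**2/7 (P(z, N) = -4/7 + (z*(z + z))/7 = -4/7 + (z*(2*z))/7 = -4/7 + (2*z**2)/7 = -4/7 + 2*z**2/7)
P(B(1), 286) - v(-136, -5) = (-4/7 + (2/7)*1**2) - 1*(-5) = (-4/7 + (2/7)*1) + 5 = (-4/7 + 2/7) + 5 = -2/7 + 5 = 33/7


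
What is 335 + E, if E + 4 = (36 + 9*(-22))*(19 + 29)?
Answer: -7445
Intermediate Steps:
E = -7780 (E = -4 + (36 + 9*(-22))*(19 + 29) = -4 + (36 - 198)*48 = -4 - 162*48 = -4 - 7776 = -7780)
335 + E = 335 - 7780 = -7445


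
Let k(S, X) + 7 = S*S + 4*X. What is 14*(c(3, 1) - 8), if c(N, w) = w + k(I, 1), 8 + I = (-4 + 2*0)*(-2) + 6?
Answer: 364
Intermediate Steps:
I = 6 (I = -8 + ((-4 + 2*0)*(-2) + 6) = -8 + ((-4 + 0)*(-2) + 6) = -8 + (-4*(-2) + 6) = -8 + (8 + 6) = -8 + 14 = 6)
k(S, X) = -7 + S² + 4*X (k(S, X) = -7 + (S*S + 4*X) = -7 + (S² + 4*X) = -7 + S² + 4*X)
c(N, w) = 33 + w (c(N, w) = w + (-7 + 6² + 4*1) = w + (-7 + 36 + 4) = w + 33 = 33 + w)
14*(c(3, 1) - 8) = 14*((33 + 1) - 8) = 14*(34 - 8) = 14*26 = 364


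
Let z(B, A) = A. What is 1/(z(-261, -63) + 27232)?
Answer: 1/27169 ≈ 3.6807e-5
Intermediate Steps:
1/(z(-261, -63) + 27232) = 1/(-63 + 27232) = 1/27169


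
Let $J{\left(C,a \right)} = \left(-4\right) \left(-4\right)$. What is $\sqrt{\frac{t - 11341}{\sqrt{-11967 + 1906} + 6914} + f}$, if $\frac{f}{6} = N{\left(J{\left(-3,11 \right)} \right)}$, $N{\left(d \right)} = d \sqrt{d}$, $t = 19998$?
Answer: $\sqrt{\frac{2663633 + 384 i \sqrt{10061}}{6914 + i \sqrt{10061}}} \approx 19.628 - 0.0005 i$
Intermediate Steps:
$J{\left(C,a \right)} = 16$
$N{\left(d \right)} = d^{\frac{3}{2}}$
$f = 384$ ($f = 6 \cdot 16^{\frac{3}{2}} = 6 \cdot 64 = 384$)
$\sqrt{\frac{t - 11341}{\sqrt{-11967 + 1906} + 6914} + f} = \sqrt{\frac{19998 - 11341}{\sqrt{-11967 + 1906} + 6914} + 384} = \sqrt{\frac{8657}{\sqrt{-10061} + 6914} + 384} = \sqrt{\frac{8657}{i \sqrt{10061} + 6914} + 384} = \sqrt{\frac{8657}{6914 + i \sqrt{10061}} + 384} = \sqrt{384 + \frac{8657}{6914 + i \sqrt{10061}}}$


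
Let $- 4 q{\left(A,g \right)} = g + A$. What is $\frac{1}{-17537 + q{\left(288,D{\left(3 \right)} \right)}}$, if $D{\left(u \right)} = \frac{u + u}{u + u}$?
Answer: $- \frac{4}{70437} \approx -5.6788 \cdot 10^{-5}$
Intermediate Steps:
$D{\left(u \right)} = 1$ ($D{\left(u \right)} = \frac{2 u}{2 u} = 2 u \frac{1}{2 u} = 1$)
$q{\left(A,g \right)} = - \frac{A}{4} - \frac{g}{4}$ ($q{\left(A,g \right)} = - \frac{g + A}{4} = - \frac{A + g}{4} = - \frac{A}{4} - \frac{g}{4}$)
$\frac{1}{-17537 + q{\left(288,D{\left(3 \right)} \right)}} = \frac{1}{-17537 - \frac{289}{4}} = \frac{1}{- \frac{70437}{4}} = - \frac{4}{70437}$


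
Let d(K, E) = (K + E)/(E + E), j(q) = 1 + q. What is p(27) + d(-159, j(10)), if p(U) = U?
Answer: 223/11 ≈ 20.273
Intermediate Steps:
d(K, E) = (E + K)/(2*E) (d(K, E) = (E + K)/((2*E)) = (E + K)*(1/(2*E)) = (E + K)/(2*E))
p(27) + d(-159, j(10)) = 27 + ((1 + 10) - 159)/(2*(1 + 10)) = 27 + (½)*(11 - 159)/11 = 27 + (½)*(1/11)*(-148) = 27 - 74/11 = 223/11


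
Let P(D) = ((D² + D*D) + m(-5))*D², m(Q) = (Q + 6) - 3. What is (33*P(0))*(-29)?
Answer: 0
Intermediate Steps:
m(Q) = 3 + Q (m(Q) = (6 + Q) - 3 = 3 + Q)
P(D) = D²*(-2 + 2*D²) (P(D) = ((D² + D*D) + (3 - 5))*D² = ((D² + D²) - 2)*D² = (2*D² - 2)*D² = (-2 + 2*D²)*D² = D²*(-2 + 2*D²))
(33*P(0))*(-29) = (33*(2*0²*(-1 + 0²)))*(-29) = (33*(2*0*(-1 + 0)))*(-29) = (33*(2*0*(-1)))*(-29) = (33*0)*(-29) = 0*(-29) = 0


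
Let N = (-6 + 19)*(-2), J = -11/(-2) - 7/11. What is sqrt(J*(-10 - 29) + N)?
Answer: I*sqrt(104390)/22 ≈ 14.686*I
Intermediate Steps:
J = 107/22 (J = -11*(-1/2) - 7*1/11 = 11/2 - 7/11 = 107/22 ≈ 4.8636)
N = -26 (N = 13*(-2) = -26)
sqrt(J*(-10 - 29) + N) = sqrt(107*(-10 - 29)/22 - 26) = sqrt((107/22)*(-39) - 26) = sqrt(-4173/22 - 26) = sqrt(-4745/22) = I*sqrt(104390)/22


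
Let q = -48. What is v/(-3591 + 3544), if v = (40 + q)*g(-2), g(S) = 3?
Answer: 24/47 ≈ 0.51064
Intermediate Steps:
v = -24 (v = (40 - 48)*3 = -8*3 = -24)
v/(-3591 + 3544) = -24/(-3591 + 3544) = -24/(-47) = -24*(-1/47) = 24/47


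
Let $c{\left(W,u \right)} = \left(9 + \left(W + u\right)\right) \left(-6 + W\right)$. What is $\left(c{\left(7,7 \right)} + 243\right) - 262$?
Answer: $4$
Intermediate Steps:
$c{\left(W,u \right)} = \left(-6 + W\right) \left(9 + W + u\right)$ ($c{\left(W,u \right)} = \left(9 + W + u\right) \left(-6 + W\right) = \left(-6 + W\right) \left(9 + W + u\right)$)
$\left(c{\left(7,7 \right)} + 243\right) - 262 = \left(\left(-54 + 7^{2} - 42 + 3 \cdot 7 + 7 \cdot 7\right) + 243\right) - 262 = \left(\left(-54 + 49 - 42 + 21 + 49\right) + 243\right) - 262 = \left(23 + 243\right) - 262 = 266 - 262 = 4$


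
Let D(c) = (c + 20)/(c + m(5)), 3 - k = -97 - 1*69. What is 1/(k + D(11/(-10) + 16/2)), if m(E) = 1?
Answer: 79/13620 ≈ 0.0058003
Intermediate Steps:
k = 169 (k = 3 - (-97 - 1*69) = 3 - (-97 - 69) = 3 - 1*(-166) = 3 + 166 = 169)
D(c) = (20 + c)/(1 + c) (D(c) = (c + 20)/(c + 1) = (20 + c)/(1 + c))
1/(k + D(11/(-10) + 16/2)) = 1/(169 + (20 + (11/(-10) + 16/2))/(1 + (11/(-10) + 16/2))) = 1/(169 + (20 + (11*(-1/10) + 16*(1/2)))/(1 + (11*(-1/10) + 16*(1/2)))) = 1/(169 + (20 + (-11/10 + 8))/(1 + (-11/10 + 8))) = 1/(169 + (20 + 69/10)/(1 + 69/10)) = 1/(169 + (269/10)/(79/10)) = 1/(169 + (10/79)*(269/10)) = 1/(169 + 269/79) = 1/(13620/79) = 79/13620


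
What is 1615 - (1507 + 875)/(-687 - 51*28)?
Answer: 1139369/705 ≈ 1616.1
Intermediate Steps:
1615 - (1507 + 875)/(-687 - 51*28) = 1615 - 2382/(-687 - 1428) = 1615 - 2382/(-2115) = 1615 - 2382*(-1)/2115 = 1615 - 1*(-794/705) = 1615 + 794/705 = 1139369/705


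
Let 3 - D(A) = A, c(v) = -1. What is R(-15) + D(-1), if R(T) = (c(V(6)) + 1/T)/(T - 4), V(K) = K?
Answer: 1156/285 ≈ 4.0561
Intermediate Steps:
R(T) = (-1 + 1/T)/(-4 + T) (R(T) = (-1 + 1/T)/(T - 4) = (-1 + 1/T)/(-4 + T))
D(A) = 3 - A
R(-15) + D(-1) = (1 - 1*(-15))/((-15)*(-4 - 15)) + (3 - 1*(-1)) = -1/15*(1 + 15)/(-19) + (3 + 1) = -1/15*(-1/19)*16 + 4 = 16/285 + 4 = 1156/285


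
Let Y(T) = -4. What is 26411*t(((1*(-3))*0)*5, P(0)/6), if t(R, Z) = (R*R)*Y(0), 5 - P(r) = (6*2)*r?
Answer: 0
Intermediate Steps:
P(r) = 5 - 12*r (P(r) = 5 - 6*2*r = 5 - 12*r)
t(R, Z) = -4*R**2 (t(R, Z) = (R*R)*(-4) = R**2*(-4) = -4*R**2)
26411*t(((1*(-3))*0)*5, P(0)/6) = 26411*(-4*(((1*(-3))*0)*5)**2) = 26411*(-4*(-3*0*5)**2) = 26411*(-4*(0*5)**2) = 26411*(-4*0**2) = 26411*(-4*0) = 26411*0 = 0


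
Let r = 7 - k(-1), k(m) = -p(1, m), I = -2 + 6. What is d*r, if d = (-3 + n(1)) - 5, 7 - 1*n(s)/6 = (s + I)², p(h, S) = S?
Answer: -696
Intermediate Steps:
I = 4
k(m) = -m
n(s) = 42 - 6*(4 + s)² (n(s) = 42 - 6*(s + 4)² = 42 - 6*(4 + s)²)
d = -116 (d = (-3 + (42 - 6*(4 + 1)²)) - 5 = (-3 + (42 - 6*5²)) - 5 = (-3 + (42 - 6*25)) - 5 = (-3 + (42 - 150)) - 5 = (-3 - 108) - 5 = -111 - 5 = -116)
r = 6 (r = 7 - (-1)*(-1) = 7 - 1*1 = 7 - 1 = 6)
d*r = -116*6 = -696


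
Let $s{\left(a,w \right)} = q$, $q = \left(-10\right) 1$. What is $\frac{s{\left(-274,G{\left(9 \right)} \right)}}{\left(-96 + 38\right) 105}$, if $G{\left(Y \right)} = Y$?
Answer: $\frac{1}{609} \approx 0.001642$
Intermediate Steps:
$q = -10$
$s{\left(a,w \right)} = -10$
$\frac{s{\left(-274,G{\left(9 \right)} \right)}}{\left(-96 + 38\right) 105} = - \frac{10}{\left(-96 + 38\right) 105} = - \frac{10}{\left(-58\right) 105} = - \frac{10}{-6090} = \left(-10\right) \left(- \frac{1}{6090}\right) = \frac{1}{609}$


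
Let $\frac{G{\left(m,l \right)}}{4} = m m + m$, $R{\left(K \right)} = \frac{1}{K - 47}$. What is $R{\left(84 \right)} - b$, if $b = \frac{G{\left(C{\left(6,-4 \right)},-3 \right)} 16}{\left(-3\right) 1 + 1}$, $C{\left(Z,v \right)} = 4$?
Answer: $\frac{23681}{37} \approx 640.03$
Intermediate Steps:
$R{\left(K \right)} = \frac{1}{-47 + K}$
$G{\left(m,l \right)} = 4 m + 4 m^{2}$ ($G{\left(m,l \right)} = 4 \left(m m + m\right) = 4 \left(m^{2} + m\right) = 4 \left(m + m^{2}\right) = 4 m + 4 m^{2}$)
$b = -640$ ($b = \frac{4 \cdot 4 \left(1 + 4\right) 16}{\left(-3\right) 1 + 1} = \frac{4 \cdot 4 \cdot 5 \cdot 16}{-3 + 1} = \frac{80 \cdot 16}{-2} = 1280 \left(- \frac{1}{2}\right) = -640$)
$R{\left(84 \right)} - b = \frac{1}{-47 + 84} - -640 = \frac{1}{37} + 640 = \frac{23681}{37}$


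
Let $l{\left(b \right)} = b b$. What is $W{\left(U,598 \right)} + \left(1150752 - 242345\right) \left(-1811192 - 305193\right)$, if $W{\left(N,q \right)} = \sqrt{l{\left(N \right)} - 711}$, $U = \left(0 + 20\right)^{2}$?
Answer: $-1922538948695 + \sqrt{159289} \approx -1.9225 \cdot 10^{12}$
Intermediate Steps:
$l{\left(b \right)} = b^{2}$
$U = 400$ ($U = 20^{2} = 400$)
$W{\left(N,q \right)} = \sqrt{-711 + N^{2}}$ ($W{\left(N,q \right)} = \sqrt{N^{2} - 711} = \sqrt{-711 + N^{2}}$)
$W{\left(U,598 \right)} + \left(1150752 - 242345\right) \left(-1811192 - 305193\right) = \sqrt{-711 + 400^{2}} + \left(1150752 - 242345\right) \left(-1811192 - 305193\right) = \sqrt{-711 + 160000} + 908407 \left(-2116385\right) = \sqrt{159289} - 1922538948695 = -1922538948695 + \sqrt{159289}$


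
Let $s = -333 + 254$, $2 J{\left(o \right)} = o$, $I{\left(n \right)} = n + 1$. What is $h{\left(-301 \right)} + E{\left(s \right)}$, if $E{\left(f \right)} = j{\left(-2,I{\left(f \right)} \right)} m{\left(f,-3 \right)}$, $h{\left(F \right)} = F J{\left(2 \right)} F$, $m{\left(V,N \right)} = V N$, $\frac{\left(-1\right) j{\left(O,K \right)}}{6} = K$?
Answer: $201517$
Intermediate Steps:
$I{\left(n \right)} = 1 + n$
$j{\left(O,K \right)} = - 6 K$
$J{\left(o \right)} = \frac{o}{2}$
$m{\left(V,N \right)} = N V$
$s = -79$
$h{\left(F \right)} = F^{2}$ ($h{\left(F \right)} = F \frac{1}{2} \cdot 2 F = F 1 F = F F = F^{2}$)
$E{\left(f \right)} = - 3 f \left(-6 - 6 f\right)$ ($E{\left(f \right)} = - 6 \left(1 + f\right) \left(- 3 f\right) = \left(-6 - 6 f\right) \left(- 3 f\right) = - 3 f \left(-6 - 6 f\right)$)
$h{\left(-301 \right)} + E{\left(s \right)} = \left(-301\right)^{2} + 18 \left(-79\right) \left(1 - 79\right) = 90601 + 18 \left(-79\right) \left(-78\right) = 90601 + 110916 = 201517$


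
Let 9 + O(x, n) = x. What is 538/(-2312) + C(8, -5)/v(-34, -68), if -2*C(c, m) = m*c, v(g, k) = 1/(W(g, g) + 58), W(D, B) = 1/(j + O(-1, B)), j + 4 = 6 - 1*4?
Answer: 4016293/3468 ≈ 1158.1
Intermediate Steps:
O(x, n) = -9 + x
j = -2 (j = -4 + (6 - 1*4) = -4 + (6 - 4) = -4 + 2 = -2)
W(D, B) = -1/12 (W(D, B) = 1/(-2 + (-9 - 1)) = 1/(-2 - 10) = 1/(-12) = -1/12)
v(g, k) = 12/695 (v(g, k) = 1/(-1/12 + 58) = 1/(695/12) = 12/695)
C(c, m) = -c*m/2 (C(c, m) = -m*c/2 = -c*m/2)
538/(-2312) + C(8, -5)/v(-34, -68) = 538/(-2312) + (-½*8*(-5))/(12/695) = 538*(-1/2312) + 20*(695/12) = -269/1156 + 3475/3 = 4016293/3468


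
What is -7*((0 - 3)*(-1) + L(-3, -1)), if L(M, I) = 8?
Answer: -77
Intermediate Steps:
-7*((0 - 3)*(-1) + L(-3, -1)) = -7*((0 - 3)*(-1) + 8) = -7*(-3*(-1) + 8) = -7*(3 + 8) = -7*11 = -77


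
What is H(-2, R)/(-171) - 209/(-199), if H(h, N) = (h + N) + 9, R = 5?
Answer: 11117/11343 ≈ 0.98008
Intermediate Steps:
H(h, N) = 9 + N + h (H(h, N) = (N + h) + 9 = 9 + N + h)
H(-2, R)/(-171) - 209/(-199) = (9 + 5 - 2)/(-171) - 209/(-199) = 12*(-1/171) - 209*(-1/199) = -4/57 + 209/199 = 11117/11343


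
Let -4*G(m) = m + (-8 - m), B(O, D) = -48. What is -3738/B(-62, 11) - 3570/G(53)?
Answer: -13657/8 ≈ -1707.1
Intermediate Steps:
G(m) = 2 (G(m) = -(m + (-8 - m))/4 = -¼*(-8) = 2)
-3738/B(-62, 11) - 3570/G(53) = -3738/(-48) - 3570/2 = -3738*(-1/48) - 3570*½ = 623/8 - 1785 = -13657/8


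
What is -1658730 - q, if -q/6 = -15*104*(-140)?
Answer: -348330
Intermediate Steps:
q = -1310400 (q = -6*(-15*104)*(-140) = -(-9360)*(-140) = -6*218400 = -1310400)
-1658730 - q = -1658730 - 1*(-1310400) = -1658730 + 1310400 = -348330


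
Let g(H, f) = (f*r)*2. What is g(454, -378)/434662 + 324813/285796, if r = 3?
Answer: 70267841439/62112330476 ≈ 1.1313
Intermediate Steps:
g(H, f) = 6*f (g(H, f) = (f*3)*2 = (3*f)*2 = 6*f)
g(454, -378)/434662 + 324813/285796 = (6*(-378))/434662 + 324813/285796 = -2268*1/434662 + 324813*(1/285796) = -1134/217331 + 324813/285796 = 70267841439/62112330476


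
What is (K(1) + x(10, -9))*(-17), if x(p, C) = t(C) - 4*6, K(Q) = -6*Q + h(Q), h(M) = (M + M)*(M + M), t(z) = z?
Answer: 595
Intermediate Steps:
h(M) = 4*M**2 (h(M) = (2*M)*(2*M) = 4*M**2)
K(Q) = -6*Q + 4*Q**2
x(p, C) = -24 + C (x(p, C) = C - 4*6 = C - 24 = -24 + C)
(K(1) + x(10, -9))*(-17) = (2*1*(-3 + 2*1) + (-24 - 9))*(-17) = (2*1*(-3 + 2) - 33)*(-17) = (2*1*(-1) - 33)*(-17) = (-2 - 33)*(-17) = -35*(-17) = 595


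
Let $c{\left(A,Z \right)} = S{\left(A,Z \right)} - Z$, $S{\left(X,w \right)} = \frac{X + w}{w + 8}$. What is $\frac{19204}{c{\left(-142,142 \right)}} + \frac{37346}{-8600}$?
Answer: $- \frac{42614383}{305300} \approx -139.58$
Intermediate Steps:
$S{\left(X,w \right)} = \frac{X + w}{8 + w}$
$c{\left(A,Z \right)} = - Z + \frac{A + Z}{8 + Z}$ ($c{\left(A,Z \right)} = \frac{A + Z}{8 + Z} - Z = - Z + \frac{A + Z}{8 + Z}$)
$\frac{19204}{c{\left(-142,142 \right)}} + \frac{37346}{-8600} = \frac{19204}{\frac{1}{8 + 142} \left(-142 + 142 - 142 \left(8 + 142\right)\right)} + \frac{37346}{-8600} = \frac{19204}{\frac{1}{150} \left(-142 + 142 - 142 \cdot 150\right)} + 37346 \left(- \frac{1}{8600}\right) = \frac{19204}{\frac{1}{150} \left(-142 + 142 - 21300\right)} - \frac{18673}{4300} = \frac{19204}{\frac{1}{150} \left(-21300\right)} - \frac{18673}{4300} = \frac{19204}{-142} - \frac{18673}{4300} = 19204 \left(- \frac{1}{142}\right) - \frac{18673}{4300} = - \frac{9602}{71} - \frac{18673}{4300} = - \frac{42614383}{305300}$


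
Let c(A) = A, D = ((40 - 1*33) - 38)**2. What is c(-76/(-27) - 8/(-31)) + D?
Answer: 806929/837 ≈ 964.07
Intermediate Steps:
D = 961 (D = ((40 - 33) - 38)**2 = (7 - 38)**2 = (-31)**2 = 961)
c(-76/(-27) - 8/(-31)) + D = (-76/(-27) - 8/(-31)) + 961 = (-76*(-1/27) - 8*(-1/31)) + 961 = (76/27 + 8/31) + 961 = 2572/837 + 961 = 806929/837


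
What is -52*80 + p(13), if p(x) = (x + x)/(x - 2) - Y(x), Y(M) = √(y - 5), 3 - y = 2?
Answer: -45734/11 - 2*I ≈ -4157.6 - 2.0*I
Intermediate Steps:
y = 1 (y = 3 - 1*2 = 3 - 2 = 1)
Y(M) = 2*I (Y(M) = √(1 - 5) = √(-4) = 2*I)
p(x) = -2*I + 2*x/(-2 + x) (p(x) = (x + x)/(x - 2) - 2*I = (2*x)/(-2 + x) - 2*I = 2*x/(-2 + x) - 2*I = -2*I + 2*x/(-2 + x))
-52*80 + p(13) = -52*80 + 2*(2*I + 13*(1 - I))/(-2 + 13) = -4160 + 2*(2*I + (13 - 13*I))/11 = -4160 + 2*(1/11)*(13 - 11*I) = -4160 + (26/11 - 2*I) = -45734/11 - 2*I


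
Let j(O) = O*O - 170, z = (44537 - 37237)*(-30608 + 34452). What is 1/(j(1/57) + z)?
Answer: 3249/91170286471 ≈ 3.5637e-8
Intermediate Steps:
z = 28061200 (z = 7300*3844 = 28061200)
j(O) = -170 + O² (j(O) = O² - 170 = -170 + O²)
1/(j(1/57) + z) = 1/((-170 + (1/57)²) + 28061200) = 1/((-170 + 1/3249) + 28061200) = 1/(-552329/3249 + 28061200) = 1/(91170286471/3249) = 3249/91170286471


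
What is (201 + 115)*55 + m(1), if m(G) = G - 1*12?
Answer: 17369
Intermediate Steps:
m(G) = -12 + G (m(G) = G - 12 = -12 + G)
(201 + 115)*55 + m(1) = (201 + 115)*55 + (-12 + 1) = 316*55 - 11 = 17380 - 11 = 17369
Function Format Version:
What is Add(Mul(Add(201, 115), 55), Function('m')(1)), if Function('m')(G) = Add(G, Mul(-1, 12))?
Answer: 17369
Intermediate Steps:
Function('m')(G) = Add(-12, G) (Function('m')(G) = Add(G, -12) = Add(-12, G))
Add(Mul(Add(201, 115), 55), Function('m')(1)) = Add(Mul(Add(201, 115), 55), Add(-12, 1)) = Add(Mul(316, 55), -11) = Add(17380, -11) = 17369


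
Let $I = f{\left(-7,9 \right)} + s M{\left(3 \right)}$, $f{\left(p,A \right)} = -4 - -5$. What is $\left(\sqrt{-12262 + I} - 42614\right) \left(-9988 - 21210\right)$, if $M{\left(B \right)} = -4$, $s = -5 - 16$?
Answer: $1329471572 - 93594 i \sqrt{1353} \approx 1.3295 \cdot 10^{9} - 3.4427 \cdot 10^{6} i$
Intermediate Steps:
$f{\left(p,A \right)} = 1$ ($f{\left(p,A \right)} = -4 + 5 = 1$)
$s = -21$
$I = 85$ ($I = 1 - -84 = 1 + 84 = 85$)
$\left(\sqrt{-12262 + I} - 42614\right) \left(-9988 - 21210\right) = \left(\sqrt{-12262 + 85} - 42614\right) \left(-9988 - 21210\right) = \left(\sqrt{-12177} - 42614\right) \left(-31198\right) = \left(3 i \sqrt{1353} - 42614\right) \left(-31198\right) = \left(-42614 + 3 i \sqrt{1353}\right) \left(-31198\right) = 1329471572 - 93594 i \sqrt{1353}$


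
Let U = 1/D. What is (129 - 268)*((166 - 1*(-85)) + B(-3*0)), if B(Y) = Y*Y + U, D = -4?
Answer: -139417/4 ≈ -34854.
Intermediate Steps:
U = -¼ (U = 1/(-4) = -¼ ≈ -0.25000)
B(Y) = -¼ + Y² (B(Y) = Y*Y - ¼ = Y² - ¼ = -¼ + Y²)
(129 - 268)*((166 - 1*(-85)) + B(-3*0)) = (129 - 268)*((166 - 1*(-85)) + (-¼ + (-3*0)²)) = -139*((166 + 85) + (-¼ + 0²)) = -139*(251 + (-¼ + 0)) = -139*(251 - ¼) = -139*1003/4 = -139417/4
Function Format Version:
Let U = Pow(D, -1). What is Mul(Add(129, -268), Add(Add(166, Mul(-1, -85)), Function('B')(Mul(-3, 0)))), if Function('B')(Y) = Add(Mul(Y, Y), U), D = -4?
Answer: Rational(-139417, 4) ≈ -34854.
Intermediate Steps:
U = Rational(-1, 4) (U = Pow(-4, -1) = Rational(-1, 4) ≈ -0.25000)
Function('B')(Y) = Add(Rational(-1, 4), Pow(Y, 2)) (Function('B')(Y) = Add(Mul(Y, Y), Rational(-1, 4)) = Add(Pow(Y, 2), Rational(-1, 4)) = Add(Rational(-1, 4), Pow(Y, 2)))
Mul(Add(129, -268), Add(Add(166, Mul(-1, -85)), Function('B')(Mul(-3, 0)))) = Mul(Add(129, -268), Add(Add(166, Mul(-1, -85)), Add(Rational(-1, 4), Pow(Mul(-3, 0), 2)))) = Mul(-139, Add(Add(166, 85), Add(Rational(-1, 4), Pow(0, 2)))) = Mul(-139, Add(251, Add(Rational(-1, 4), 0))) = Mul(-139, Add(251, Rational(-1, 4))) = Mul(-139, Rational(1003, 4)) = Rational(-139417, 4)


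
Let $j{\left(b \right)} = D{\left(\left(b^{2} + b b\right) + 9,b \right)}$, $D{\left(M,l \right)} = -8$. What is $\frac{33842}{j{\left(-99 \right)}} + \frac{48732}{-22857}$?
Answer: $- \frac{128986075}{30476} \approx -4232.4$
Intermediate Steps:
$j{\left(b \right)} = -8$
$\frac{33842}{j{\left(-99 \right)}} + \frac{48732}{-22857} = \frac{33842}{-8} + \frac{48732}{-22857} = 33842 \left(- \frac{1}{8}\right) + 48732 \left(- \frac{1}{22857}\right) = - \frac{16921}{4} - \frac{16244}{7619} = - \frac{128986075}{30476}$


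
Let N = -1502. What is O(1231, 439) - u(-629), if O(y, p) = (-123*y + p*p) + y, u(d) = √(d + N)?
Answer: 42539 - I*√2131 ≈ 42539.0 - 46.163*I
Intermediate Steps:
u(d) = √(-1502 + d) (u(d) = √(d - 1502) = √(-1502 + d))
O(y, p) = p² - 122*y (O(y, p) = (-123*y + p²) + y = (p² - 123*y) + y = p² - 122*y)
O(1231, 439) - u(-629) = (439² - 122*1231) - √(-1502 - 629) = (192721 - 150182) - √(-2131) = 42539 - I*√2131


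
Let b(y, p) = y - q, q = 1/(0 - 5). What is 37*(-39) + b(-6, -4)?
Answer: -7244/5 ≈ -1448.8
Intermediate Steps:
q = -⅕ (q = 1/(-5) = -⅕ ≈ -0.20000)
b(y, p) = ⅕ + y (b(y, p) = y - 1*(-⅕) = y + ⅕ = ⅕ + y)
37*(-39) + b(-6, -4) = 37*(-39) + (⅕ - 6) = -1443 - 29/5 = -7244/5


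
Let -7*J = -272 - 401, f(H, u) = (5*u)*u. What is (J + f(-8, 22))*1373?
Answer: 24182649/7 ≈ 3.4547e+6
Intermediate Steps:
f(H, u) = 5*u²
J = 673/7 (J = -(-272 - 401)/7 = -⅐*(-673) = 673/7 ≈ 96.143)
(J + f(-8, 22))*1373 = (673/7 + 5*22²)*1373 = (673/7 + 5*484)*1373 = (673/7 + 2420)*1373 = (17613/7)*1373 = 24182649/7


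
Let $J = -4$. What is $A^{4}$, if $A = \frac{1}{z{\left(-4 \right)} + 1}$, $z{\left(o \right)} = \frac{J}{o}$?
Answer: $\frac{1}{16} \approx 0.0625$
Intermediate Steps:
$z{\left(o \right)} = - \frac{4}{o}$
$A = \frac{1}{2}$ ($A = \frac{1}{- \frac{4}{-4} + 1} = \frac{1}{\left(-4\right) \left(- \frac{1}{4}\right) + 1} = \frac{1}{1 + 1} = \frac{1}{2} \approx 0.5$)
$A^{4} = \left(\frac{1}{2}\right)^{4} = \frac{1}{16}$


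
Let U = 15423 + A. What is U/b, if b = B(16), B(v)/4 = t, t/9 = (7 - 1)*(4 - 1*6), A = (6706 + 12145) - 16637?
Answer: -5879/144 ≈ -40.826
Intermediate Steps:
A = 2214 (A = 18851 - 16637 = 2214)
t = -108 (t = 9*((7 - 1)*(4 - 1*6)) = 9*(6*(4 - 6)) = 9*(6*(-2)) = 9*(-12) = -108)
U = 17637 (U = 15423 + 2214 = 17637)
B(v) = -432 (B(v) = 4*(-108) = -432)
b = -432
U/b = 17637/(-432) = 17637*(-1/432) = -5879/144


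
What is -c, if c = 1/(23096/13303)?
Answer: -13303/23096 ≈ -0.57599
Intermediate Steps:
c = 13303/23096 (c = 1/(23096*(1/13303)) = 1/(23096/13303) = 13303/23096 ≈ 0.57599)
-c = -1*13303/23096 = -13303/23096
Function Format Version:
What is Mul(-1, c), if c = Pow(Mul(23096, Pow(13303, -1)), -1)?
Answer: Rational(-13303, 23096) ≈ -0.57599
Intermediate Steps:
c = Rational(13303, 23096) (c = Pow(Mul(23096, Rational(1, 13303)), -1) = Pow(Rational(23096, 13303), -1) = Rational(13303, 23096) ≈ 0.57599)
Mul(-1, c) = Mul(-1, Rational(13303, 23096)) = Rational(-13303, 23096)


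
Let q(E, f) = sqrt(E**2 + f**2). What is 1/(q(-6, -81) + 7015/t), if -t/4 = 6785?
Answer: 14396/367422791 + 167088*sqrt(733)/367422791 ≈ 0.012351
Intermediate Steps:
t = -27140 (t = -4*6785 = -27140)
1/(q(-6, -81) + 7015/t) = 1/(sqrt((-6)**2 + (-81)**2) + 7015/(-27140)) = 1/(sqrt(36 + 6561) + 7015*(-1/27140)) = 1/(sqrt(6597) - 61/236) = 1/(3*sqrt(733) - 61/236) = 1/(-61/236 + 3*sqrt(733))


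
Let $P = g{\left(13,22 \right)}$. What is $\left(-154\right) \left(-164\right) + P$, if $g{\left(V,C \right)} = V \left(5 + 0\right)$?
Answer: $25321$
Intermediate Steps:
$g{\left(V,C \right)} = 5 V$ ($g{\left(V,C \right)} = V 5 = 5 V$)
$P = 65$ ($P = 5 \cdot 13 = 65$)
$\left(-154\right) \left(-164\right) + P = \left(-154\right) \left(-164\right) + 65 = 25256 + 65 = 25321$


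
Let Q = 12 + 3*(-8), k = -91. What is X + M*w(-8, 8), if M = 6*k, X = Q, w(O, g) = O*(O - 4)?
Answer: -52428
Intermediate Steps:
w(O, g) = O*(-4 + O)
Q = -12 (Q = 12 - 24 = -12)
X = -12
M = -546 (M = 6*(-91) = -546)
X + M*w(-8, 8) = -12 - (-4368)*(-4 - 8) = -12 - (-4368)*(-12) = -12 - 546*96 = -12 - 52416 = -52428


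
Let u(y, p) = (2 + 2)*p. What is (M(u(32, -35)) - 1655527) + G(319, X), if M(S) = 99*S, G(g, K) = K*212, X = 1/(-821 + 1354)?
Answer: -889783059/533 ≈ -1.6694e+6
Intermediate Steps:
X = 1/533 ≈ 0.0018762
G(g, K) = 212*K
u(y, p) = 4*p
(M(u(32, -35)) - 1655527) + G(319, X) = (99*(4*(-35)) - 1655527) + 212*(1/533) = (99*(-140) - 1655527) + 212/533 = (-13860 - 1655527) + 212/533 = -1669387 + 212/533 = -889783059/533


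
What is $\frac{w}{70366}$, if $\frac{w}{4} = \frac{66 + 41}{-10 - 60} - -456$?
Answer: $\frac{31813}{1231405} \approx 0.025835$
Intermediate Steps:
$w = \frac{63626}{35}$ ($w = 4 \left(\frac{66 + 41}{-10 - 60} - -456\right) = 4 \left(\frac{107}{-70} + 456\right) = 4 \left(107 \left(- \frac{1}{70}\right) + 456\right) = 4 \left(- \frac{107}{70} + 456\right) = 4 \cdot \frac{31813}{70} = \frac{63626}{35} \approx 1817.9$)
$\frac{w}{70366} = \frac{63626}{35 \cdot 70366} = \frac{63626}{35} \cdot \frac{1}{70366} = \frac{31813}{1231405}$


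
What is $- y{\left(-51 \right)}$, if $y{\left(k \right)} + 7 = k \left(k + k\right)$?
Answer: $-5195$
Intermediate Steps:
$y{\left(k \right)} = -7 + 2 k^{2}$ ($y{\left(k \right)} = -7 + k \left(k + k\right) = -7 + k 2 k = -7 + 2 k^{2}$)
$- y{\left(-51 \right)} = - (-7 + 2 \left(-51\right)^{2}) = - (-7 + 2 \cdot 2601) = - (-7 + 5202) = \left(-1\right) 5195 = -5195$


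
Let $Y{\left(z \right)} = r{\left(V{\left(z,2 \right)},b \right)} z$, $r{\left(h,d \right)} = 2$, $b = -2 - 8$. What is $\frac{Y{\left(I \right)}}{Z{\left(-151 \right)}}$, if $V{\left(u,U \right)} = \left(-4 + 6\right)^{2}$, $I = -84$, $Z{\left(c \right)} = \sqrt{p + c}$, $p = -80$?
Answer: $\frac{8 i \sqrt{231}}{11} \approx 11.054 i$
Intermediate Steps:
$Z{\left(c \right)} = \sqrt{-80 + c}$
$V{\left(u,U \right)} = 4$ ($V{\left(u,U \right)} = 2^{2} = 4$)
$b = -10$ ($b = -2 - 8 = -10$)
$Y{\left(z \right)} = 2 z$
$\frac{Y{\left(I \right)}}{Z{\left(-151 \right)}} = \frac{2 \left(-84\right)}{\sqrt{-80 - 151}} = - \frac{168}{\sqrt{-231}} = - \frac{168}{i \sqrt{231}} = - 168 \left(- \frac{i \sqrt{231}}{231}\right) = \frac{8 i \sqrt{231}}{11}$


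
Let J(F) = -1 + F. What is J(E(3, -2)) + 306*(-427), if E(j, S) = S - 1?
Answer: -130666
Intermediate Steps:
E(j, S) = -1 + S
J(E(3, -2)) + 306*(-427) = (-1 + (-1 - 2)) + 306*(-427) = (-1 - 3) - 130662 = -4 - 130662 = -130666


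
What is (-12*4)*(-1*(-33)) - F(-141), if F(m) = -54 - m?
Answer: -1671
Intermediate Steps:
(-12*4)*(-1*(-33)) - F(-141) = (-12*4)*(-1*(-33)) - (-54 - 1*(-141)) = -48*33 - (-54 + 141) = -1584 - 1*87 = -1584 - 87 = -1671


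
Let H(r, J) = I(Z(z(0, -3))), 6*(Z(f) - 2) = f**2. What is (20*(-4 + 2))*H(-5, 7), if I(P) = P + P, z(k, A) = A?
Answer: -280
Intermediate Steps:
Z(f) = 2 + f**2/6
I(P) = 2*P
H(r, J) = 7 (H(r, J) = 2*(2 + (1/6)*(-3)**2) = 2*(2 + (1/6)*9) = 2*(2 + 3/2) = 2*(7/2) = 7)
(20*(-4 + 2))*H(-5, 7) = (20*(-4 + 2))*7 = (20*(-2))*7 = -40*7 = -280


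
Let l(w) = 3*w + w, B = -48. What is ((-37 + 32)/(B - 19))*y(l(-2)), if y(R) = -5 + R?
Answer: -65/67 ≈ -0.97015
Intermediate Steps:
l(w) = 4*w
((-37 + 32)/(B - 19))*y(l(-2)) = ((-37 + 32)/(-48 - 19))*(-5 + 4*(-2)) = (-5/(-67))*(-5 - 8) = -5*(-1/67)*(-13) = (5/67)*(-13) = -65/67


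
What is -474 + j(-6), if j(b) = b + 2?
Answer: -478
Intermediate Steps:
j(b) = 2 + b
-474 + j(-6) = -474 + (2 - 6) = -474 - 4 = -478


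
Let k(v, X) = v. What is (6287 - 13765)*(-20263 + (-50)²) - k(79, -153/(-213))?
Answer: 132831635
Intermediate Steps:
(6287 - 13765)*(-20263 + (-50)²) - k(79, -153/(-213)) = (6287 - 13765)*(-20263 + (-50)²) - 1*79 = -7478*(-20263 + 2500) - 79 = -7478*(-17763) - 79 = 132831714 - 79 = 132831635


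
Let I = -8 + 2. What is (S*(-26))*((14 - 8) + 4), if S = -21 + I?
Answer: 7020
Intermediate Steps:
I = -6
S = -27 (S = -21 - 6 = -27)
(S*(-26))*((14 - 8) + 4) = (-27*(-26))*((14 - 8) + 4) = 702*(6 + 4) = 702*10 = 7020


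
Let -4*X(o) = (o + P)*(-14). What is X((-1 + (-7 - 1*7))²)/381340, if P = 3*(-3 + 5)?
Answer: 1617/762680 ≈ 0.0021202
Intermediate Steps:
P = 6 (P = 3*2 = 6)
X(o) = 21 + 7*o/2 (X(o) = -(o + 6)*(-14)/4 = -(6 + o)*(-14)/4 = -(-84 - 14*o)/4 = 21 + 7*o/2)
X((-1 + (-7 - 1*7))²)/381340 = (21 + 7*(-1 + (-7 - 1*7))²/2)/381340 = (21 + 7*(-1 + (-7 - 7))²/2)*(1/381340) = (21 + 7*(-1 - 14)²/2)*(1/381340) = (21 + (7/2)*(-15)²)*(1/381340) = (21 + (7/2)*225)*(1/381340) = (21 + 1575/2)*(1/381340) = (1617/2)*(1/381340) = 1617/762680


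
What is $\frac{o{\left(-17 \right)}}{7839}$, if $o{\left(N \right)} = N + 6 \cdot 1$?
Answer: $- \frac{11}{7839} \approx -0.0014032$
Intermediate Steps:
$o{\left(N \right)} = 6 + N$ ($o{\left(N \right)} = N + 6 = 6 + N$)
$\frac{o{\left(-17 \right)}}{7839} = \frac{6 - 17}{7839} = \left(-11\right) \frac{1}{7839} = - \frac{11}{7839}$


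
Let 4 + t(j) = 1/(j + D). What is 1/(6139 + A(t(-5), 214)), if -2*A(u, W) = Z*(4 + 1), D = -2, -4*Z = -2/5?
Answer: 4/24555 ≈ 0.00016290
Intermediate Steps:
Z = ⅒ (Z = -(-1)/(2*5) = -¼*(-⅖) = ⅒ ≈ 0.10000)
t(j) = -4 + 1/(-2 + j) (t(j) = -4 + 1/(j - 2) = -4 + 1/(-2 + j))
A(u, W) = -¼ (A(u, W) = -(4 + 1)/20 = -5/20 = -½*½ = -¼)
1/(6139 + A(t(-5), 214)) = 1/(6139 - ¼) = 1/(24555/4) = 4/24555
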